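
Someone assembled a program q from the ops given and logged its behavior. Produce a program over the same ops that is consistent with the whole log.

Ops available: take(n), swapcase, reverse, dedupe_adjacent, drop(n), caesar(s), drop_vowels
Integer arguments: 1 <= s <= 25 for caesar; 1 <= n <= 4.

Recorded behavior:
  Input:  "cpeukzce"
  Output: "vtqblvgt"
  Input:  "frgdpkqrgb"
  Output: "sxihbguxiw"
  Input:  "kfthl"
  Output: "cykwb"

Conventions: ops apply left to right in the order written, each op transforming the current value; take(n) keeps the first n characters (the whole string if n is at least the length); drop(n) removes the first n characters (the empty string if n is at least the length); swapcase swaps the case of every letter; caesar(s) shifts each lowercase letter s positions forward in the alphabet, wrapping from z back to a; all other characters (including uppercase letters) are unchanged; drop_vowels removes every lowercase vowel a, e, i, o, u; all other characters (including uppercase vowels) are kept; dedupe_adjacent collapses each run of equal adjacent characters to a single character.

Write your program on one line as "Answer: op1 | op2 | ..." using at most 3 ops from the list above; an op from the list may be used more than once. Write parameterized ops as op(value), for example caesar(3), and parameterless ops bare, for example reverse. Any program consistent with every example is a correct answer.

reverse | caesar(17)

Check, running the answer program on each example:
  "cpeukzce" -> "eczkuepc" -> "vtqblvgt"
  "frgdpkqrgb" -> "bgrqkpdgrf" -> "sxihbguxiw"
  "kfthl" -> "lhtfk" -> "cykwb"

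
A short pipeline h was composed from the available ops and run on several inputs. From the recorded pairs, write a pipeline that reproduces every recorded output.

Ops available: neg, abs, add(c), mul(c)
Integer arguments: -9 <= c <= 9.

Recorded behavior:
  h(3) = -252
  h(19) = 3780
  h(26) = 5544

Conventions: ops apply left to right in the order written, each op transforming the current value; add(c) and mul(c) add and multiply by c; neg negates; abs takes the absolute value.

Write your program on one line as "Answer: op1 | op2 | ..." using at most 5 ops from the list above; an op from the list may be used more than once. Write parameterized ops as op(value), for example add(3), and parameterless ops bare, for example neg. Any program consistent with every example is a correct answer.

add(-4) | mul(9) | mul(-7) | mul(-4)

Check, running the answer program on each example:
  3 -> -1 -> -9 -> 63 -> -252
  19 -> 15 -> 135 -> -945 -> 3780
  26 -> 22 -> 198 -> -1386 -> 5544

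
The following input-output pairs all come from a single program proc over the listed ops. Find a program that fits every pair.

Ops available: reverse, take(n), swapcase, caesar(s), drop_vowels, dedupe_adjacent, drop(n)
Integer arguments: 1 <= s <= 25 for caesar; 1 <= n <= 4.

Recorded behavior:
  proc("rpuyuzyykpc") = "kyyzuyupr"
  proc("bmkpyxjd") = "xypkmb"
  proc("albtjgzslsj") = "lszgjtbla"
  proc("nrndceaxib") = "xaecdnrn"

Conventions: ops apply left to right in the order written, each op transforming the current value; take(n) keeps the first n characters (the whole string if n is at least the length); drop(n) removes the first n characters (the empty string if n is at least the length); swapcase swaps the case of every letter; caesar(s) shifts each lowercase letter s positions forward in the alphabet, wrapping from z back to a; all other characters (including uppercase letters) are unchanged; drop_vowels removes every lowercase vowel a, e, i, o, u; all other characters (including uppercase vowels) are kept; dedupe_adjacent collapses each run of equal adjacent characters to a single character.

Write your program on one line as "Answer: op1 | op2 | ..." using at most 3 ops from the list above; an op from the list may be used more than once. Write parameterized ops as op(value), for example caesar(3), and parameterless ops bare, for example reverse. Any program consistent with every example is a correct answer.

reverse | drop(2)

Check, running the answer program on each example:
  "rpuyuzyykpc" -> "cpkyyzuyupr" -> "kyyzuyupr"
  "bmkpyxjd" -> "djxypkmb" -> "xypkmb"
  "albtjgzslsj" -> "jslszgjtbla" -> "lszgjtbla"
  "nrndceaxib" -> "bixaecdnrn" -> "xaecdnrn"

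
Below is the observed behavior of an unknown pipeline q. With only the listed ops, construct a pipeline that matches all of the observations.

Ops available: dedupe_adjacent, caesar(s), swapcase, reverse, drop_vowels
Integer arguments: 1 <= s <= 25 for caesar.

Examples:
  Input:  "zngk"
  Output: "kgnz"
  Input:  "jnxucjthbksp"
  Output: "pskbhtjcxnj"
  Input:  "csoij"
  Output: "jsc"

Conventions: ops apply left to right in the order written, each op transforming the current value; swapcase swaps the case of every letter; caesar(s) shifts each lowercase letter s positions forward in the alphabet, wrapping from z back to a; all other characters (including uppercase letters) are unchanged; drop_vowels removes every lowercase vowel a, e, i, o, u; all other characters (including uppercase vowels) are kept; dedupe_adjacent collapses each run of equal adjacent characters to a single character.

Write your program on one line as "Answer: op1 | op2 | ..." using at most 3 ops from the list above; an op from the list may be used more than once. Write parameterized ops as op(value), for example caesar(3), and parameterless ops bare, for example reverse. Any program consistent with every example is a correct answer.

reverse | drop_vowels

Check, running the answer program on each example:
  "zngk" -> "kgnz" -> "kgnz"
  "jnxucjthbksp" -> "pskbhtjcuxnj" -> "pskbhtjcxnj"
  "csoij" -> "jiosc" -> "jsc"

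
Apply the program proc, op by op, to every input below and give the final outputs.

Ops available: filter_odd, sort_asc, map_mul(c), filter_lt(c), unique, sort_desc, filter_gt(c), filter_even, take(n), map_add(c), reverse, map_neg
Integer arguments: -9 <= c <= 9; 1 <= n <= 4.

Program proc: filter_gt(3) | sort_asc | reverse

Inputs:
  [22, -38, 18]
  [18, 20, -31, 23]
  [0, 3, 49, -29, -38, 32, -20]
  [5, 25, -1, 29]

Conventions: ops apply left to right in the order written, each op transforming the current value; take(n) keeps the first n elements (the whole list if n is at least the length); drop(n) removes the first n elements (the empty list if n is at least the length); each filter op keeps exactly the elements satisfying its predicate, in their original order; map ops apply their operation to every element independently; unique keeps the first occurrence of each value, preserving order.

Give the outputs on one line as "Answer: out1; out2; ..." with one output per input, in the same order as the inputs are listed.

Execution, op by op:
  [22, -38, 18] -> [22, 18] -> [18, 22] -> [22, 18]
  [18, 20, -31, 23] -> [18, 20, 23] -> [18, 20, 23] -> [23, 20, 18]
  [0, 3, 49, -29, -38, 32, -20] -> [49, 32] -> [32, 49] -> [49, 32]
  [5, 25, -1, 29] -> [5, 25, 29] -> [5, 25, 29] -> [29, 25, 5]

[22, 18]; [23, 20, 18]; [49, 32]; [29, 25, 5]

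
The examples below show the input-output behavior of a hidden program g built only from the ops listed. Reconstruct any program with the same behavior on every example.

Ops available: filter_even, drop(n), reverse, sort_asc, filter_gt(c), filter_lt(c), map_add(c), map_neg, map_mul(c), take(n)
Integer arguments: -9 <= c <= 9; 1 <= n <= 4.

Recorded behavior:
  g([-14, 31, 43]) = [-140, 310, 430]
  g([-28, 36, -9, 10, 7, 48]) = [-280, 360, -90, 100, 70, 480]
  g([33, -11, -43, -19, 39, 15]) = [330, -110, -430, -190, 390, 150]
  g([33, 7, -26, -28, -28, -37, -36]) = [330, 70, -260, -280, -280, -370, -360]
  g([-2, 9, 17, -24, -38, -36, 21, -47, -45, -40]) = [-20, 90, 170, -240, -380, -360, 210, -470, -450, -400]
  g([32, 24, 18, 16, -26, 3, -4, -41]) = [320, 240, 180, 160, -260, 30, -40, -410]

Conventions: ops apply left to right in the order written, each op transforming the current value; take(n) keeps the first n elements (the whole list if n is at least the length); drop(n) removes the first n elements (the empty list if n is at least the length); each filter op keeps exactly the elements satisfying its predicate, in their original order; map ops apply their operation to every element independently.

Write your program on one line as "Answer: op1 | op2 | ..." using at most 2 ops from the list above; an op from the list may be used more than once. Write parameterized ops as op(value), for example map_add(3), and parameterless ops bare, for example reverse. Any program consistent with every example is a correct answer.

map_mul(-5) | map_mul(-2)

Check, running the answer program on each example:
  [-14, 31, 43] -> [70, -155, -215] -> [-140, 310, 430]
  [-28, 36, -9, 10, 7, 48] -> [140, -180, 45, -50, -35, -240] -> [-280, 360, -90, 100, 70, 480]
  [33, -11, -43, -19, 39, 15] -> [-165, 55, 215, 95, -195, -75] -> [330, -110, -430, -190, 390, 150]
  [33, 7, -26, -28, -28, -37, -36] -> [-165, -35, 130, 140, 140, 185, 180] -> [330, 70, -260, -280, -280, -370, -360]
  [-2, 9, 17, -24, -38, -36, 21, -47, -45, -40] -> [10, -45, -85, 120, 190, 180, -105, 235, 225, 200] -> [-20, 90, 170, -240, -380, -360, 210, -470, -450, -400]
  [32, 24, 18, 16, -26, 3, -4, -41] -> [-160, -120, -90, -80, 130, -15, 20, 205] -> [320, 240, 180, 160, -260, 30, -40, -410]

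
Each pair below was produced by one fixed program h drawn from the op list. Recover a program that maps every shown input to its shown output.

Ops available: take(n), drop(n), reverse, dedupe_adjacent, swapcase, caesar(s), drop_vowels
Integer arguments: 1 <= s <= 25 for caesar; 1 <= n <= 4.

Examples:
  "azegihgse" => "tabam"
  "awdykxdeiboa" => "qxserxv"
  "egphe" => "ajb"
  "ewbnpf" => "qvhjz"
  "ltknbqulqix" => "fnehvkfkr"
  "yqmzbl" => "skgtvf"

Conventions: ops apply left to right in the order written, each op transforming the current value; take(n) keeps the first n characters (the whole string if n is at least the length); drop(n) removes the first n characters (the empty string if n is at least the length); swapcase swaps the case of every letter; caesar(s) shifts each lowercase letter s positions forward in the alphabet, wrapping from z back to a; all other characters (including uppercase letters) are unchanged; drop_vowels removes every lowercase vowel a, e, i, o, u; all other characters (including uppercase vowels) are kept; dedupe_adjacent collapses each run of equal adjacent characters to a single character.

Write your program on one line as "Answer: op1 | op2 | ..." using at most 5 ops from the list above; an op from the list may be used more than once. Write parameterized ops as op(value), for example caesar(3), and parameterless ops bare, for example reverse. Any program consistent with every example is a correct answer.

reverse | drop_vowels | caesar(20) | reverse

Check, running the answer program on each example:
  "azegihgse" -> "esghigeza" -> "sghgz" -> "mabat" -> "tabam"
  "awdykxdeiboa" -> "aobiedxkydwa" -> "bdxkydw" -> "vxresxq" -> "qxserxv"
  "egphe" -> "ehpge" -> "hpg" -> "bja" -> "ajb"
  "ewbnpf" -> "fpnbwe" -> "fpnbw" -> "zjhvq" -> "qvhjz"
  "ltknbqulqix" -> "xiqluqbnktl" -> "xqlqbnktl" -> "rkfkvhenf" -> "fnehvkfkr"
  "yqmzbl" -> "lbzmqy" -> "lbzmqy" -> "fvtgks" -> "skgtvf"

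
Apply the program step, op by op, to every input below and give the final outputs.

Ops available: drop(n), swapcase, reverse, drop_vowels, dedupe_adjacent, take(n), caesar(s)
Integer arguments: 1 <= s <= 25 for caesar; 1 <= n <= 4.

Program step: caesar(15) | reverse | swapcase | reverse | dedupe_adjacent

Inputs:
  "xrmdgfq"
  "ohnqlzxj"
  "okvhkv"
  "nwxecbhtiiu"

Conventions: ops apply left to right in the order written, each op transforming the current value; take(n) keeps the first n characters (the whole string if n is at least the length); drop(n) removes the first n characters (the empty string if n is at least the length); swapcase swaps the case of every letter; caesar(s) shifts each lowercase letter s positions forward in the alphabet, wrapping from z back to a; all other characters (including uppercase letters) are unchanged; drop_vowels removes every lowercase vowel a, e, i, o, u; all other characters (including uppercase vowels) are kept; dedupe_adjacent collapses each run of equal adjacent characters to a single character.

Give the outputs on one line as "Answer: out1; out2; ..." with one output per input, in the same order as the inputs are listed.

Execution, op by op:
  "xrmdgfq" -> "mgbsvuf" -> "fuvsbgm" -> "FUVSBGM" -> "MGBSVUF" -> "MGBSVUF"
  "ohnqlzxj" -> "dwcfaomy" -> "ymoafcwd" -> "YMOAFCWD" -> "DWCFAOMY" -> "DWCFAOMY"
  "okvhkv" -> "dzkwzk" -> "kzwkzd" -> "KZWKZD" -> "DZKWZK" -> "DZKWZK"
  "nwxecbhtiiu" -> "clmtrqwixxj" -> "jxxiwqrtmlc" -> "JXXIWQRTMLC" -> "CLMTRQWIXXJ" -> "CLMTRQWIXJ"

"MGBSVUF"; "DWCFAOMY"; "DZKWZK"; "CLMTRQWIXJ"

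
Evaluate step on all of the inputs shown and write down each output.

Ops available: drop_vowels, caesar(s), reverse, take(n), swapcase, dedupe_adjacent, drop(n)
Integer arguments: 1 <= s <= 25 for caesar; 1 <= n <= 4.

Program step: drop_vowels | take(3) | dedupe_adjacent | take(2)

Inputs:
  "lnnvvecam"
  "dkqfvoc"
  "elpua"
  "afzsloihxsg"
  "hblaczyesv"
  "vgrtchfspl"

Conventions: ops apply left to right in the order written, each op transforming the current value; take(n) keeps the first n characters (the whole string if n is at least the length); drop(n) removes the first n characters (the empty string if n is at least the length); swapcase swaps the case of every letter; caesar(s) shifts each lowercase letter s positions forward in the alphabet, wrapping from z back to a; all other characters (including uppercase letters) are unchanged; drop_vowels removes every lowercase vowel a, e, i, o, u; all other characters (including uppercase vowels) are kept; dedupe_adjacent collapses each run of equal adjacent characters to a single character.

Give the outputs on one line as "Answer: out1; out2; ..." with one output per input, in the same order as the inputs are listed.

"ln"; "dk"; "lp"; "fz"; "hb"; "vg"

Execution, op by op:
  "lnnvvecam" -> "lnnvvcm" -> "lnn" -> "ln" -> "ln"
  "dkqfvoc" -> "dkqfvc" -> "dkq" -> "dkq" -> "dk"
  "elpua" -> "lp" -> "lp" -> "lp" -> "lp"
  "afzsloihxsg" -> "fzslhxsg" -> "fzs" -> "fzs" -> "fz"
  "hblaczyesv" -> "hblczysv" -> "hbl" -> "hbl" -> "hb"
  "vgrtchfspl" -> "vgrtchfspl" -> "vgr" -> "vgr" -> "vg"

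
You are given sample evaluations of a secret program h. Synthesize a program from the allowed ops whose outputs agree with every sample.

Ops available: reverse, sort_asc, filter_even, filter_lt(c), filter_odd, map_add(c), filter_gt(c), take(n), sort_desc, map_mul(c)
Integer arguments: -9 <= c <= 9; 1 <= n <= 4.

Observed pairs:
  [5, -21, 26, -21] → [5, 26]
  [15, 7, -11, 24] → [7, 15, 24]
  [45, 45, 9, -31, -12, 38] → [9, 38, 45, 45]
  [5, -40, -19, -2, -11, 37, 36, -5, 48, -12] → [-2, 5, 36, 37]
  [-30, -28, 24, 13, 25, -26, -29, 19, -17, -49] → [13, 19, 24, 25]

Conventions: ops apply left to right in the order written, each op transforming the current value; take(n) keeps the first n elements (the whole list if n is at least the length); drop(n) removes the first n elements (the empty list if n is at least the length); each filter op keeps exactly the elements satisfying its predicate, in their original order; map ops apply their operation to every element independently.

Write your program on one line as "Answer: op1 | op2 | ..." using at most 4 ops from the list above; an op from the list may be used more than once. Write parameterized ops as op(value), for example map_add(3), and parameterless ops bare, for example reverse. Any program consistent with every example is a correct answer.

sort_asc | filter_gt(-3) | take(4)

Check, running the answer program on each example:
  [5, -21, 26, -21] -> [-21, -21, 5, 26] -> [5, 26] -> [5, 26]
  [15, 7, -11, 24] -> [-11, 7, 15, 24] -> [7, 15, 24] -> [7, 15, 24]
  [45, 45, 9, -31, -12, 38] -> [-31, -12, 9, 38, 45, 45] -> [9, 38, 45, 45] -> [9, 38, 45, 45]
  [5, -40, -19, -2, -11, 37, 36, -5, 48, -12] -> [-40, -19, -12, -11, -5, -2, 5, 36, 37, 48] -> [-2, 5, 36, 37, 48] -> [-2, 5, 36, 37]
  [-30, -28, 24, 13, 25, -26, -29, 19, -17, -49] -> [-49, -30, -29, -28, -26, -17, 13, 19, 24, 25] -> [13, 19, 24, 25] -> [13, 19, 24, 25]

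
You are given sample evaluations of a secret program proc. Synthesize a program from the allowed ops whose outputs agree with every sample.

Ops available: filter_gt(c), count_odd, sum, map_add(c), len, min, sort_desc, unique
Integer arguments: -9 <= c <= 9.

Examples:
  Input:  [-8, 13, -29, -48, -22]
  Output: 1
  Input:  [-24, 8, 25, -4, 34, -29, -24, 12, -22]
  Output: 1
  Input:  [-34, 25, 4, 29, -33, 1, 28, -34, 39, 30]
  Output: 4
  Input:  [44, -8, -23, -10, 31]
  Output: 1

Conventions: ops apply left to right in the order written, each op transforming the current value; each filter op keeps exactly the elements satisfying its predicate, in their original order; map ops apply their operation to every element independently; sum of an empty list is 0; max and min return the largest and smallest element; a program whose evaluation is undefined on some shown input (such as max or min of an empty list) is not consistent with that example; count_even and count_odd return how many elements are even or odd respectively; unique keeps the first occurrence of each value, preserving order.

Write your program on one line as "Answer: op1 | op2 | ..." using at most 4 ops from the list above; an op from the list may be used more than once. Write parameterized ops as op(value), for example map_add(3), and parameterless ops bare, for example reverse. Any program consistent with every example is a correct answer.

filter_gt(-5) | map_add(-6) | count_odd

Check, running the answer program on each example:
  [-8, 13, -29, -48, -22] -> [13] -> [7] -> 1
  [-24, 8, 25, -4, 34, -29, -24, 12, -22] -> [8, 25, -4, 34, 12] -> [2, 19, -10, 28, 6] -> 1
  [-34, 25, 4, 29, -33, 1, 28, -34, 39, 30] -> [25, 4, 29, 1, 28, 39, 30] -> [19, -2, 23, -5, 22, 33, 24] -> 4
  [44, -8, -23, -10, 31] -> [44, 31] -> [38, 25] -> 1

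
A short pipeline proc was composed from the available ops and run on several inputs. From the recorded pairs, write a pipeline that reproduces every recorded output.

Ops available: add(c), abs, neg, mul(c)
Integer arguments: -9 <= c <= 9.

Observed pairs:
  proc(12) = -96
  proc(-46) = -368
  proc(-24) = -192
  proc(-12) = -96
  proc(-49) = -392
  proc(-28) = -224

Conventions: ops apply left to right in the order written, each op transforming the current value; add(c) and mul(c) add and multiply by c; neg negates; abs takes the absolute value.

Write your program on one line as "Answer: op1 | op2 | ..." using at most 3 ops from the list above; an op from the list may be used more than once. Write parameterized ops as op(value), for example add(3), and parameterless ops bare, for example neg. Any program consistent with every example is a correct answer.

abs | mul(8) | neg

Check, running the answer program on each example:
  12 -> 12 -> 96 -> -96
  -46 -> 46 -> 368 -> -368
  -24 -> 24 -> 192 -> -192
  -12 -> 12 -> 96 -> -96
  -49 -> 49 -> 392 -> -392
  -28 -> 28 -> 224 -> -224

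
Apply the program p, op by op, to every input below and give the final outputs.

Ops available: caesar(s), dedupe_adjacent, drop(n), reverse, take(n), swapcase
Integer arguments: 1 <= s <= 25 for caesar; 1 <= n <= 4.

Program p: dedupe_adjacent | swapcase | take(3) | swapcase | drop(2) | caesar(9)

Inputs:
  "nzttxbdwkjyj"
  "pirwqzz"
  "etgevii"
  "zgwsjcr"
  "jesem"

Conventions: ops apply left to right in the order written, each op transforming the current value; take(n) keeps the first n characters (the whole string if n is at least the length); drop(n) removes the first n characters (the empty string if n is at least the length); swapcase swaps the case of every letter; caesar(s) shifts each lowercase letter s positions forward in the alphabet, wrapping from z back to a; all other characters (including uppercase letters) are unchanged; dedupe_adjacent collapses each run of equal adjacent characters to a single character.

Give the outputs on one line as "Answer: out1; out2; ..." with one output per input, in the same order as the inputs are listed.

"c"; "a"; "p"; "f"; "b"

Execution, op by op:
  "nzttxbdwkjyj" -> "nztxbdwkjyj" -> "NZTXBDWKJYJ" -> "NZT" -> "nzt" -> "t" -> "c"
  "pirwqzz" -> "pirwqz" -> "PIRWQZ" -> "PIR" -> "pir" -> "r" -> "a"
  "etgevii" -> "etgevi" -> "ETGEVI" -> "ETG" -> "etg" -> "g" -> "p"
  "zgwsjcr" -> "zgwsjcr" -> "ZGWSJCR" -> "ZGW" -> "zgw" -> "w" -> "f"
  "jesem" -> "jesem" -> "JESEM" -> "JES" -> "jes" -> "s" -> "b"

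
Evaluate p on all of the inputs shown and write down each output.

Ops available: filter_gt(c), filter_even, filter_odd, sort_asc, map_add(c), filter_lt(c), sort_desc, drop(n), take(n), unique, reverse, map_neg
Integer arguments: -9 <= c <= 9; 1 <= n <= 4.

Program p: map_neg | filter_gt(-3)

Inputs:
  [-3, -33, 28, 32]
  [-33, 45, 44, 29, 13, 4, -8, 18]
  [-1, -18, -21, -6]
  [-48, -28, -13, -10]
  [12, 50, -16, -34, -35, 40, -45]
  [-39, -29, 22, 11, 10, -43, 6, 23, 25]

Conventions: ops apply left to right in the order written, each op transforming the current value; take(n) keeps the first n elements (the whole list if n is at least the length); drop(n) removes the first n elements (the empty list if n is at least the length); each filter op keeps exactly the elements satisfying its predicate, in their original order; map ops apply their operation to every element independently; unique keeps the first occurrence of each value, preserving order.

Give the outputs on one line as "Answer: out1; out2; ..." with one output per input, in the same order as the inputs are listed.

Execution, op by op:
  [-3, -33, 28, 32] -> [3, 33, -28, -32] -> [3, 33]
  [-33, 45, 44, 29, 13, 4, -8, 18] -> [33, -45, -44, -29, -13, -4, 8, -18] -> [33, 8]
  [-1, -18, -21, -6] -> [1, 18, 21, 6] -> [1, 18, 21, 6]
  [-48, -28, -13, -10] -> [48, 28, 13, 10] -> [48, 28, 13, 10]
  [12, 50, -16, -34, -35, 40, -45] -> [-12, -50, 16, 34, 35, -40, 45] -> [16, 34, 35, 45]
  [-39, -29, 22, 11, 10, -43, 6, 23, 25] -> [39, 29, -22, -11, -10, 43, -6, -23, -25] -> [39, 29, 43]

[3, 33]; [33, 8]; [1, 18, 21, 6]; [48, 28, 13, 10]; [16, 34, 35, 45]; [39, 29, 43]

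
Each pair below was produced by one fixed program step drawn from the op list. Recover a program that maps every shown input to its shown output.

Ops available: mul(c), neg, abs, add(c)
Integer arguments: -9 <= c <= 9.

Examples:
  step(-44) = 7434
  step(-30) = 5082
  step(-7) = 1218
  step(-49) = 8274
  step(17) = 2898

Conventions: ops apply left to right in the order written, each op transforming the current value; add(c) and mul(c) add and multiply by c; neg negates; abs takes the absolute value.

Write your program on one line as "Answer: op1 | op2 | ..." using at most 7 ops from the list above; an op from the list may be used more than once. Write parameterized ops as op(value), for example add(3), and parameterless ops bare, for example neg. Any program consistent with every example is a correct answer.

abs | mul(8) | mul(-3) | add(-6) | mul(7) | abs

Check, running the answer program on each example:
  -44 -> 44 -> 352 -> -1056 -> -1062 -> -7434 -> 7434
  -30 -> 30 -> 240 -> -720 -> -726 -> -5082 -> 5082
  -7 -> 7 -> 56 -> -168 -> -174 -> -1218 -> 1218
  -49 -> 49 -> 392 -> -1176 -> -1182 -> -8274 -> 8274
  17 -> 17 -> 136 -> -408 -> -414 -> -2898 -> 2898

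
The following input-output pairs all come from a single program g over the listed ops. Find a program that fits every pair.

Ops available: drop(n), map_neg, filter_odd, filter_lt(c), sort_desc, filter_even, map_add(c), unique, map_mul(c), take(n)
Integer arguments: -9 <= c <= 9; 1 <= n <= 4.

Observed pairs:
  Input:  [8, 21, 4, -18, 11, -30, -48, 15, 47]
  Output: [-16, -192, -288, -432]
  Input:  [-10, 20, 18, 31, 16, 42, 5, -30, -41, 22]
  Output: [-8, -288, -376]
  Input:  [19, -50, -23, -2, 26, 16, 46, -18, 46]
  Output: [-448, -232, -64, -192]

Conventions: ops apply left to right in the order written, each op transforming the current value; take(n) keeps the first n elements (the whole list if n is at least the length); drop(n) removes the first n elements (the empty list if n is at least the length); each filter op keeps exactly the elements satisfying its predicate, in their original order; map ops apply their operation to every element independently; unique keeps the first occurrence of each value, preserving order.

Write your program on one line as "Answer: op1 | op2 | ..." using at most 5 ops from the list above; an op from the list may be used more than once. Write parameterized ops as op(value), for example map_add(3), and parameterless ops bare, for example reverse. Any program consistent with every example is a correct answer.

drop(1) | map_add(-6) | filter_lt(4) | map_mul(8)

Check, running the answer program on each example:
  [8, 21, 4, -18, 11, -30, -48, 15, 47] -> [21, 4, -18, 11, -30, -48, 15, 47] -> [15, -2, -24, 5, -36, -54, 9, 41] -> [-2, -24, -36, -54] -> [-16, -192, -288, -432]
  [-10, 20, 18, 31, 16, 42, 5, -30, -41, 22] -> [20, 18, 31, 16, 42, 5, -30, -41, 22] -> [14, 12, 25, 10, 36, -1, -36, -47, 16] -> [-1, -36, -47] -> [-8, -288, -376]
  [19, -50, -23, -2, 26, 16, 46, -18, 46] -> [-50, -23, -2, 26, 16, 46, -18, 46] -> [-56, -29, -8, 20, 10, 40, -24, 40] -> [-56, -29, -8, -24] -> [-448, -232, -64, -192]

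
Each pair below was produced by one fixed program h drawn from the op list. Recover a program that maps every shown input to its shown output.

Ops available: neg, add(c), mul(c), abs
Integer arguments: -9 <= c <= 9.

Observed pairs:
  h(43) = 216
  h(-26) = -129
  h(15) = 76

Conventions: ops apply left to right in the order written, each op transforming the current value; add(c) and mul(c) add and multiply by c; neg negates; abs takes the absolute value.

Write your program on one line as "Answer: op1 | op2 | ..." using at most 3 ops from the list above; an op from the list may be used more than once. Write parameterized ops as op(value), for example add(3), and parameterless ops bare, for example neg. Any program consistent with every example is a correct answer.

mul(-5) | neg | add(1)

Check, running the answer program on each example:
  43 -> -215 -> 215 -> 216
  -26 -> 130 -> -130 -> -129
  15 -> -75 -> 75 -> 76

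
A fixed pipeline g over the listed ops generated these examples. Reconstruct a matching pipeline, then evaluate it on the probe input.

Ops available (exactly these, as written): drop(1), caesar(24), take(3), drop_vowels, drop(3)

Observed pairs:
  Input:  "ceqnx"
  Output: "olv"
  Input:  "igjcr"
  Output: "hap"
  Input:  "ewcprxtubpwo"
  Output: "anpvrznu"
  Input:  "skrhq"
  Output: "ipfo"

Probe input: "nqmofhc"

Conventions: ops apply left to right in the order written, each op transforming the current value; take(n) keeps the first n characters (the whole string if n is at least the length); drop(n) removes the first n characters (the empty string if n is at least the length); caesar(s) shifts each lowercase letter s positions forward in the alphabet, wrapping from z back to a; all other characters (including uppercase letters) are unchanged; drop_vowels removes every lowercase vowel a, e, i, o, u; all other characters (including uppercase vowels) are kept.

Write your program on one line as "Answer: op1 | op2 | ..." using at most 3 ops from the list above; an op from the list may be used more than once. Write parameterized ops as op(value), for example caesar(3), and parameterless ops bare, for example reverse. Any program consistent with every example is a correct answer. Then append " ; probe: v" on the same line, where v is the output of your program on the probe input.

drop_vowels | drop(1) | caesar(24) ; probe: "okdfa"

Check, running the answer program on each example:
  "ceqnx" -> "cqnx" -> "qnx" -> "olv"
  "igjcr" -> "gjcr" -> "jcr" -> "hap"
  "ewcprxtubpwo" -> "wcprxtbpw" -> "cprxtbpw" -> "anpvrznu"
  "skrhq" -> "skrhq" -> "krhq" -> "ipfo"
  probe: "nqmofhc" -> "nqmfhc" -> "qmfhc" -> "okdfa"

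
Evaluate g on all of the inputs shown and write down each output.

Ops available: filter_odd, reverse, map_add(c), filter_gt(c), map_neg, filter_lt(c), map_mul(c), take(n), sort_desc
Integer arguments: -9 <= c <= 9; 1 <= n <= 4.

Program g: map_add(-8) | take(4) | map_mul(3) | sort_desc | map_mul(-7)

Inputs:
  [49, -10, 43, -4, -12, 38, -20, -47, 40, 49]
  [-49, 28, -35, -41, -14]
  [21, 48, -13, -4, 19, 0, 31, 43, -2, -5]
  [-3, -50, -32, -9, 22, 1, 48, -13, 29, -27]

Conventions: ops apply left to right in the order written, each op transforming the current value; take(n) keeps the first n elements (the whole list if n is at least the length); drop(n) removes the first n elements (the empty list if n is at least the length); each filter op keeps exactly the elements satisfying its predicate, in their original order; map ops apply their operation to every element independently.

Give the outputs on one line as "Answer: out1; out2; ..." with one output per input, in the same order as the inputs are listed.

Execution, op by op:
  [49, -10, 43, -4, -12, 38, -20, -47, 40, 49] -> [41, -18, 35, -12, -20, 30, -28, -55, 32, 41] -> [41, -18, 35, -12] -> [123, -54, 105, -36] -> [123, 105, -36, -54] -> [-861, -735, 252, 378]
  [-49, 28, -35, -41, -14] -> [-57, 20, -43, -49, -22] -> [-57, 20, -43, -49] -> [-171, 60, -129, -147] -> [60, -129, -147, -171] -> [-420, 903, 1029, 1197]
  [21, 48, -13, -4, 19, 0, 31, 43, -2, -5] -> [13, 40, -21, -12, 11, -8, 23, 35, -10, -13] -> [13, 40, -21, -12] -> [39, 120, -63, -36] -> [120, 39, -36, -63] -> [-840, -273, 252, 441]
  [-3, -50, -32, -9, 22, 1, 48, -13, 29, -27] -> [-11, -58, -40, -17, 14, -7, 40, -21, 21, -35] -> [-11, -58, -40, -17] -> [-33, -174, -120, -51] -> [-33, -51, -120, -174] -> [231, 357, 840, 1218]

[-861, -735, 252, 378]; [-420, 903, 1029, 1197]; [-840, -273, 252, 441]; [231, 357, 840, 1218]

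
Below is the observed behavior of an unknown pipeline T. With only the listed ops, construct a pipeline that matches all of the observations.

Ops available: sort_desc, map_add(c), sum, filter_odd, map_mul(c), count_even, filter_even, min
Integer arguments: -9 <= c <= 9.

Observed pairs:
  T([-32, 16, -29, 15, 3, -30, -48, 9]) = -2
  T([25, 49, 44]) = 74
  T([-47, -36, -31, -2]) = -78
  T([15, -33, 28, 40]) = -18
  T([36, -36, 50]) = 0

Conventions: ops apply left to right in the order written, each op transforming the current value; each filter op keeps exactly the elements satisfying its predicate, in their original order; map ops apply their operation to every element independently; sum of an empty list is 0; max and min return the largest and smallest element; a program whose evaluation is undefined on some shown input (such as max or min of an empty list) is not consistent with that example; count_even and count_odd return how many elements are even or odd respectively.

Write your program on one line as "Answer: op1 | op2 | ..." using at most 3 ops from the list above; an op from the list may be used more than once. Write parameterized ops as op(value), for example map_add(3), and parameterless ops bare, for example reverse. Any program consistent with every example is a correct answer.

filter_odd | sum

Check, running the answer program on each example:
  [-32, 16, -29, 15, 3, -30, -48, 9] -> [-29, 15, 3, 9] -> -2
  [25, 49, 44] -> [25, 49] -> 74
  [-47, -36, -31, -2] -> [-47, -31] -> -78
  [15, -33, 28, 40] -> [15, -33] -> -18
  [36, -36, 50] -> [] -> 0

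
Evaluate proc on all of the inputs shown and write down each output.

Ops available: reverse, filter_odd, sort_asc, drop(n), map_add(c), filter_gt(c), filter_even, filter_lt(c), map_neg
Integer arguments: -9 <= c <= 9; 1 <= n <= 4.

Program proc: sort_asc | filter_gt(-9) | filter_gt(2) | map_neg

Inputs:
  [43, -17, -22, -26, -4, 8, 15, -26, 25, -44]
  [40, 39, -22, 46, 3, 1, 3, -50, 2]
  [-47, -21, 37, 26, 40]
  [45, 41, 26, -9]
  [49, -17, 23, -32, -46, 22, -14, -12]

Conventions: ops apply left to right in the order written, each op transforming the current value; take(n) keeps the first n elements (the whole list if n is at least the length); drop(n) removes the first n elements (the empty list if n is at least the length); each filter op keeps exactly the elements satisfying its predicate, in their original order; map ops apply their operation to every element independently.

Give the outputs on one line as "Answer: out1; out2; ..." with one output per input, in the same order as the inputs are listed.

[-8, -15, -25, -43]; [-3, -3, -39, -40, -46]; [-26, -37, -40]; [-26, -41, -45]; [-22, -23, -49]

Execution, op by op:
  [43, -17, -22, -26, -4, 8, 15, -26, 25, -44] -> [-44, -26, -26, -22, -17, -4, 8, 15, 25, 43] -> [-4, 8, 15, 25, 43] -> [8, 15, 25, 43] -> [-8, -15, -25, -43]
  [40, 39, -22, 46, 3, 1, 3, -50, 2] -> [-50, -22, 1, 2, 3, 3, 39, 40, 46] -> [1, 2, 3, 3, 39, 40, 46] -> [3, 3, 39, 40, 46] -> [-3, -3, -39, -40, -46]
  [-47, -21, 37, 26, 40] -> [-47, -21, 26, 37, 40] -> [26, 37, 40] -> [26, 37, 40] -> [-26, -37, -40]
  [45, 41, 26, -9] -> [-9, 26, 41, 45] -> [26, 41, 45] -> [26, 41, 45] -> [-26, -41, -45]
  [49, -17, 23, -32, -46, 22, -14, -12] -> [-46, -32, -17, -14, -12, 22, 23, 49] -> [22, 23, 49] -> [22, 23, 49] -> [-22, -23, -49]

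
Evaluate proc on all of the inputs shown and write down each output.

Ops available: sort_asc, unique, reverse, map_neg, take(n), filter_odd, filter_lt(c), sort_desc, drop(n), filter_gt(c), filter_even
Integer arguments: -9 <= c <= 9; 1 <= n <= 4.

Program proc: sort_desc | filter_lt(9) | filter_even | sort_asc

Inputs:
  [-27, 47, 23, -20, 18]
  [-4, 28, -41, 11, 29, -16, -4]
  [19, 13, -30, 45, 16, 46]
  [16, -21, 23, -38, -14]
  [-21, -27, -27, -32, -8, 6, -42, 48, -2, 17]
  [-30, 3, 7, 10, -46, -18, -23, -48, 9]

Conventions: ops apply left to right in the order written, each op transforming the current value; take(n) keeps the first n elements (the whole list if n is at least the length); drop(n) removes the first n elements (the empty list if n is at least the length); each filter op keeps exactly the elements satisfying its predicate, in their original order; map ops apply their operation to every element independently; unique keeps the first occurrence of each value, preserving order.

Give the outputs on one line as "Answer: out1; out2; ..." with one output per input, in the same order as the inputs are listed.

[-20]; [-16, -4, -4]; [-30]; [-38, -14]; [-42, -32, -8, -2, 6]; [-48, -46, -30, -18]

Execution, op by op:
  [-27, 47, 23, -20, 18] -> [47, 23, 18, -20, -27] -> [-20, -27] -> [-20] -> [-20]
  [-4, 28, -41, 11, 29, -16, -4] -> [29, 28, 11, -4, -4, -16, -41] -> [-4, -4, -16, -41] -> [-4, -4, -16] -> [-16, -4, -4]
  [19, 13, -30, 45, 16, 46] -> [46, 45, 19, 16, 13, -30] -> [-30] -> [-30] -> [-30]
  [16, -21, 23, -38, -14] -> [23, 16, -14, -21, -38] -> [-14, -21, -38] -> [-14, -38] -> [-38, -14]
  [-21, -27, -27, -32, -8, 6, -42, 48, -2, 17] -> [48, 17, 6, -2, -8, -21, -27, -27, -32, -42] -> [6, -2, -8, -21, -27, -27, -32, -42] -> [6, -2, -8, -32, -42] -> [-42, -32, -8, -2, 6]
  [-30, 3, 7, 10, -46, -18, -23, -48, 9] -> [10, 9, 7, 3, -18, -23, -30, -46, -48] -> [7, 3, -18, -23, -30, -46, -48] -> [-18, -30, -46, -48] -> [-48, -46, -30, -18]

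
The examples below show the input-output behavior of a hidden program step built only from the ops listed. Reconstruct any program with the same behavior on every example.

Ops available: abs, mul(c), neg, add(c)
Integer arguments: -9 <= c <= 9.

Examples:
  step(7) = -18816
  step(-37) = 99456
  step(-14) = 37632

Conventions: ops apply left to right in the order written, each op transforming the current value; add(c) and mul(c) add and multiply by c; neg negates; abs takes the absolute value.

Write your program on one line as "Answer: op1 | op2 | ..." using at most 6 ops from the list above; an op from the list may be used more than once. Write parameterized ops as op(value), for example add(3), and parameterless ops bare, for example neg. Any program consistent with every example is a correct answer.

mul(3) | neg | mul(-8) | mul(7) | mul(-4) | mul(4)

Check, running the answer program on each example:
  7 -> 21 -> -21 -> 168 -> 1176 -> -4704 -> -18816
  -37 -> -111 -> 111 -> -888 -> -6216 -> 24864 -> 99456
  -14 -> -42 -> 42 -> -336 -> -2352 -> 9408 -> 37632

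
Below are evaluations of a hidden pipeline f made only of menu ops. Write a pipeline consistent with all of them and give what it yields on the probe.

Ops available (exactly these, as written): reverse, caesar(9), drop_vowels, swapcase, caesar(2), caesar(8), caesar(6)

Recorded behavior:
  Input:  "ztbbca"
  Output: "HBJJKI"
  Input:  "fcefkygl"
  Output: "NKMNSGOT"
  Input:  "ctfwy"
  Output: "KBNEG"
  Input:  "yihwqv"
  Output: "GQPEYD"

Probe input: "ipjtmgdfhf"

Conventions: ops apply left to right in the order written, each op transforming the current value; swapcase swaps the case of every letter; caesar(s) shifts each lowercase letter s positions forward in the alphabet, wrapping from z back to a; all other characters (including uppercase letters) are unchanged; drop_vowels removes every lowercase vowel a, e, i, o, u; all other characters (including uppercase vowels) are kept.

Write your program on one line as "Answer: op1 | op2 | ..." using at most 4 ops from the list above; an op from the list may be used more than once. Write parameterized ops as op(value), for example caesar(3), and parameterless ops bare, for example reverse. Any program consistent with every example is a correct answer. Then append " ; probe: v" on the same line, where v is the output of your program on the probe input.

caesar(6) | caesar(2) | swapcase ; probe: "QXRBUOLNPN"

Check, running the answer program on each example:
  "ztbbca" -> "fzhhig" -> "hbjjki" -> "HBJJKI"
  "fcefkygl" -> "liklqemr" -> "nkmnsgot" -> "NKMNSGOT"
  "ctfwy" -> "izlce" -> "kbneg" -> "KBNEG"
  "yihwqv" -> "eoncwb" -> "gqpeyd" -> "GQPEYD"
  probe: "ipjtmgdfhf" -> "ovpzsmjlnl" -> "qxrbuolnpn" -> "QXRBUOLNPN"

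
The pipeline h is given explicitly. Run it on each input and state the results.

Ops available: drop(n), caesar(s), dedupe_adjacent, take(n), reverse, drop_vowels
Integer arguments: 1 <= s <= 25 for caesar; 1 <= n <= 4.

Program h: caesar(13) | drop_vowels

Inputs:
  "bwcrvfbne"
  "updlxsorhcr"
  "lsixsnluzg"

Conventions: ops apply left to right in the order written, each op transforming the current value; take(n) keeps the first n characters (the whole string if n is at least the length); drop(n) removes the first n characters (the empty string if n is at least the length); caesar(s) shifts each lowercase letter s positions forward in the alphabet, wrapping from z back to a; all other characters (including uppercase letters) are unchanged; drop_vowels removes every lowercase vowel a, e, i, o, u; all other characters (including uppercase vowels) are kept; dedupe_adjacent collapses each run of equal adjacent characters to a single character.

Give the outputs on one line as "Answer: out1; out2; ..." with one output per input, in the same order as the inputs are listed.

Execution, op by op:
  "bwcrvfbne" -> "ojpeisoar" -> "jpsr"
  "updlxsorhcr" -> "hcqykfbeupe" -> "hcqykfbp"
  "lsixsnluzg" -> "yfvkfayhmt" -> "yfvkfyhmt"

"jpsr"; "hcqykfbp"; "yfvkfyhmt"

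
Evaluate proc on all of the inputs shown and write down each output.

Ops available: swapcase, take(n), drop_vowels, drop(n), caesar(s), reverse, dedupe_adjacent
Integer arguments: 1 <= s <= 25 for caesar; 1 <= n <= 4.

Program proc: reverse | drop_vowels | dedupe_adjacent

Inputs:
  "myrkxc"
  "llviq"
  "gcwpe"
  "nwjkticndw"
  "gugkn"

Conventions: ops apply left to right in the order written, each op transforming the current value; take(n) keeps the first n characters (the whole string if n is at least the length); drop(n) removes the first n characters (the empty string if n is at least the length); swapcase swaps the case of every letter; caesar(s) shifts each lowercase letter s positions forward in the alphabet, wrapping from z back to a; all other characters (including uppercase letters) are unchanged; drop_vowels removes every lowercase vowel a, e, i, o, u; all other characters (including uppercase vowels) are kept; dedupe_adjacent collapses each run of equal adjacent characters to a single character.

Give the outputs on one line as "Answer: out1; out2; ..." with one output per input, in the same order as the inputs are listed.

Execution, op by op:
  "myrkxc" -> "cxkrym" -> "cxkrym" -> "cxkrym"
  "llviq" -> "qivll" -> "qvll" -> "qvl"
  "gcwpe" -> "epwcg" -> "pwcg" -> "pwcg"
  "nwjkticndw" -> "wdncitkjwn" -> "wdnctkjwn" -> "wdnctkjwn"
  "gugkn" -> "nkgug" -> "nkgg" -> "nkg"

"cxkrym"; "qvl"; "pwcg"; "wdnctkjwn"; "nkg"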